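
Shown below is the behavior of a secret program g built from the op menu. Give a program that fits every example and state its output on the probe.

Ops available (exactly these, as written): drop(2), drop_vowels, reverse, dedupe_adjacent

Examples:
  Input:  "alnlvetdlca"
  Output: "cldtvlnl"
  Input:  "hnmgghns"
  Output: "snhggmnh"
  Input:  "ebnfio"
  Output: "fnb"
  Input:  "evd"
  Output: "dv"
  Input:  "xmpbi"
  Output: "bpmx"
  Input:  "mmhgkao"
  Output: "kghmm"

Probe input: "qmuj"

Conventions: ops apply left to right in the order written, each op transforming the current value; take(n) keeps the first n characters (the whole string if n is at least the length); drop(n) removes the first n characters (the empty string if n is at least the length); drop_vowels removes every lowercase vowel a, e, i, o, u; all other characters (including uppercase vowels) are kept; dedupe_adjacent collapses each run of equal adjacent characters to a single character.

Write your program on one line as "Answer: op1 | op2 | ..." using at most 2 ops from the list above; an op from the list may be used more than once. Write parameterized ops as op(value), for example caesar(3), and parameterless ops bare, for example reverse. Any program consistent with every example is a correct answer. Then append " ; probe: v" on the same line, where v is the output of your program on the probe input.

drop_vowels | reverse ; probe: "jmq"

Check, running the answer program on each example:
  "alnlvetdlca" -> "lnlvtdlc" -> "cldtvlnl"
  "hnmgghns" -> "hnmgghns" -> "snhggmnh"
  "ebnfio" -> "bnf" -> "fnb"
  "evd" -> "vd" -> "dv"
  "xmpbi" -> "xmpb" -> "bpmx"
  "mmhgkao" -> "mmhgk" -> "kghmm"
  probe: "qmuj" -> "qmj" -> "jmq"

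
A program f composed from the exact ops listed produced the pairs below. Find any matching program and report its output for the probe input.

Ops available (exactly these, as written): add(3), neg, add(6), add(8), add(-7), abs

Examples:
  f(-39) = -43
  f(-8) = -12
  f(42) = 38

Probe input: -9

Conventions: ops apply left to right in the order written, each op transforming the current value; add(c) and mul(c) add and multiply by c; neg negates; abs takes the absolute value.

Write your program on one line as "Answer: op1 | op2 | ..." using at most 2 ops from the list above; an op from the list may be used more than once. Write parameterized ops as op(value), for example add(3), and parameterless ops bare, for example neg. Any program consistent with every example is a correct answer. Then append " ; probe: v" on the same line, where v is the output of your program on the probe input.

add(3) | add(-7) ; probe: -13

Check, running the answer program on each example:
  -39 -> -36 -> -43
  -8 -> -5 -> -12
  42 -> 45 -> 38
  probe: -9 -> -6 -> -13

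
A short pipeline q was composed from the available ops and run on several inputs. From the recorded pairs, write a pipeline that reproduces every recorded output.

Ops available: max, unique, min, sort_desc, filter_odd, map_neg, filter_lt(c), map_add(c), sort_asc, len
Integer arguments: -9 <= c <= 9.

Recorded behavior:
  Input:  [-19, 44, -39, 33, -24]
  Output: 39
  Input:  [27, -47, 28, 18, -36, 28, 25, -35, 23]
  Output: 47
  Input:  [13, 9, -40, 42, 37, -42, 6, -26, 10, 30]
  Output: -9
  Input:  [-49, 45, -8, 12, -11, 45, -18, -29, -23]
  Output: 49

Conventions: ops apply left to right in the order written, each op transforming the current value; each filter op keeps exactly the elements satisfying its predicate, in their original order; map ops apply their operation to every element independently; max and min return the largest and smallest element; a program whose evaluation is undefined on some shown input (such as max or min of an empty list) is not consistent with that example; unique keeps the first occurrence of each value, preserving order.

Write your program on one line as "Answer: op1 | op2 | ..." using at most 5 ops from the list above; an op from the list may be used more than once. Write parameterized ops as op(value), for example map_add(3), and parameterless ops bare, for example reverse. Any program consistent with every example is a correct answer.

map_neg | filter_odd | unique | max

Check, running the answer program on each example:
  [-19, 44, -39, 33, -24] -> [19, -44, 39, -33, 24] -> [19, 39, -33] -> [19, 39, -33] -> 39
  [27, -47, 28, 18, -36, 28, 25, -35, 23] -> [-27, 47, -28, -18, 36, -28, -25, 35, -23] -> [-27, 47, -25, 35, -23] -> [-27, 47, -25, 35, -23] -> 47
  [13, 9, -40, 42, 37, -42, 6, -26, 10, 30] -> [-13, -9, 40, -42, -37, 42, -6, 26, -10, -30] -> [-13, -9, -37] -> [-13, -9, -37] -> -9
  [-49, 45, -8, 12, -11, 45, -18, -29, -23] -> [49, -45, 8, -12, 11, -45, 18, 29, 23] -> [49, -45, 11, -45, 29, 23] -> [49, -45, 11, 29, 23] -> 49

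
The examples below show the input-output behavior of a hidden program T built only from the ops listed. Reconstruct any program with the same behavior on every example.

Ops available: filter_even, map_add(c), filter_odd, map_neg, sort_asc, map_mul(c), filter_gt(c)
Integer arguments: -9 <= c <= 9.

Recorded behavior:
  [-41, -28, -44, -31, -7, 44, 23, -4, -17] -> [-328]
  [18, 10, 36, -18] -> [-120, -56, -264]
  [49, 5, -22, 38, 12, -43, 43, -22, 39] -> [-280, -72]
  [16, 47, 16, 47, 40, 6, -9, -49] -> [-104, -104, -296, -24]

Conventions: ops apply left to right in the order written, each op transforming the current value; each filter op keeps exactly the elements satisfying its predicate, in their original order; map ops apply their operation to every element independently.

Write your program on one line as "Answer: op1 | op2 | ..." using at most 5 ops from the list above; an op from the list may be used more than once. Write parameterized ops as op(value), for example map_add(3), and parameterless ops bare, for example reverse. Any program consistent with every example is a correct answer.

filter_even | filter_gt(1) | map_add(-3) | map_mul(-8)

Check, running the answer program on each example:
  [-41, -28, -44, -31, -7, 44, 23, -4, -17] -> [-28, -44, 44, -4] -> [44] -> [41] -> [-328]
  [18, 10, 36, -18] -> [18, 10, 36, -18] -> [18, 10, 36] -> [15, 7, 33] -> [-120, -56, -264]
  [49, 5, -22, 38, 12, -43, 43, -22, 39] -> [-22, 38, 12, -22] -> [38, 12] -> [35, 9] -> [-280, -72]
  [16, 47, 16, 47, 40, 6, -9, -49] -> [16, 16, 40, 6] -> [16, 16, 40, 6] -> [13, 13, 37, 3] -> [-104, -104, -296, -24]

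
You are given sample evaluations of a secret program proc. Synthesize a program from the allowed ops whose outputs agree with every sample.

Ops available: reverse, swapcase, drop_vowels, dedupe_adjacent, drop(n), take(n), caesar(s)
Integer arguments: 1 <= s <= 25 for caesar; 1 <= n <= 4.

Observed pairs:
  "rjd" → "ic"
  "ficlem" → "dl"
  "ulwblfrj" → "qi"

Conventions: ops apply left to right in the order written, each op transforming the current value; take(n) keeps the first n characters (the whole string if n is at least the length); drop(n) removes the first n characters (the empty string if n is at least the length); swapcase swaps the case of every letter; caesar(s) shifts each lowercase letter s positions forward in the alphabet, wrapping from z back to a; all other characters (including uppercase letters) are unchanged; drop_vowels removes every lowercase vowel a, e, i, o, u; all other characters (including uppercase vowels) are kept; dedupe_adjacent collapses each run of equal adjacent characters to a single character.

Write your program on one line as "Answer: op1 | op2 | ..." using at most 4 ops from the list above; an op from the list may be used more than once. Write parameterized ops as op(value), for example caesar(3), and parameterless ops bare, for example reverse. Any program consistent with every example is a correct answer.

reverse | take(2) | caesar(25) | reverse

Check, running the answer program on each example:
  "rjd" -> "djr" -> "dj" -> "ci" -> "ic"
  "ficlem" -> "melcif" -> "me" -> "ld" -> "dl"
  "ulwblfrj" -> "jrflbwlu" -> "jr" -> "iq" -> "qi"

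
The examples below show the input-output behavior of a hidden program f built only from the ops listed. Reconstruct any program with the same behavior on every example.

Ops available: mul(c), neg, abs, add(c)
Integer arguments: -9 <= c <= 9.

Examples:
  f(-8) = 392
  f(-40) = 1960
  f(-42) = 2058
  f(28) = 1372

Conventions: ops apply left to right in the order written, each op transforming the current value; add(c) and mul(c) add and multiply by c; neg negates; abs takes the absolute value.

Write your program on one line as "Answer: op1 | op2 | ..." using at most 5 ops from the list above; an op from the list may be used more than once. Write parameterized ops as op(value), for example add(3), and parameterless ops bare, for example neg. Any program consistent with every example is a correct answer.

mul(7) | mul(-7) | neg | abs

Check, running the answer program on each example:
  -8 -> -56 -> 392 -> -392 -> 392
  -40 -> -280 -> 1960 -> -1960 -> 1960
  -42 -> -294 -> 2058 -> -2058 -> 2058
  28 -> 196 -> -1372 -> 1372 -> 1372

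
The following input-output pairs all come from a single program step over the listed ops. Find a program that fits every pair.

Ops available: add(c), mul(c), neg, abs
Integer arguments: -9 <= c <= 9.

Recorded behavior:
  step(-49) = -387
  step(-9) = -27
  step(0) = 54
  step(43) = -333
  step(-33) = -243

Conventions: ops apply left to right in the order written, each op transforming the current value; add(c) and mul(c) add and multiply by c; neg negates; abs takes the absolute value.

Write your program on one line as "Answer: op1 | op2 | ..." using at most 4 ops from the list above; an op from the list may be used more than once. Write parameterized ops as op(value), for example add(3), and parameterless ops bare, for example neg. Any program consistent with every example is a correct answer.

abs | add(-6) | mul(-9)

Check, running the answer program on each example:
  -49 -> 49 -> 43 -> -387
  -9 -> 9 -> 3 -> -27
  0 -> 0 -> -6 -> 54
  43 -> 43 -> 37 -> -333
  -33 -> 33 -> 27 -> -243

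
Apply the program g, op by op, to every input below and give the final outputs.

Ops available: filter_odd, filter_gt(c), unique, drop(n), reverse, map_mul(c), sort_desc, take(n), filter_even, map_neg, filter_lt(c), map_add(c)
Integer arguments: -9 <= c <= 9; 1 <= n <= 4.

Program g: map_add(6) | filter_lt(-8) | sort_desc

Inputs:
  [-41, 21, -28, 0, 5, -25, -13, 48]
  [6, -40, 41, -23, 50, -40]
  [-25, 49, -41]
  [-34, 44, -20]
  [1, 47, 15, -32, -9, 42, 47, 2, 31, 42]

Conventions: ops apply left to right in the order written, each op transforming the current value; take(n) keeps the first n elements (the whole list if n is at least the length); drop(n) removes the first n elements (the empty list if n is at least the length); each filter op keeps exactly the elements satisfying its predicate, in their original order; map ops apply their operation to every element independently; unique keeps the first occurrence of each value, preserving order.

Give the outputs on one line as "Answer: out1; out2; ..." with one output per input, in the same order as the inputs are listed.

[-19, -22, -35]; [-17, -34, -34]; [-19, -35]; [-14, -28]; [-26]

Execution, op by op:
  [-41, 21, -28, 0, 5, -25, -13, 48] -> [-35, 27, -22, 6, 11, -19, -7, 54] -> [-35, -22, -19] -> [-19, -22, -35]
  [6, -40, 41, -23, 50, -40] -> [12, -34, 47, -17, 56, -34] -> [-34, -17, -34] -> [-17, -34, -34]
  [-25, 49, -41] -> [-19, 55, -35] -> [-19, -35] -> [-19, -35]
  [-34, 44, -20] -> [-28, 50, -14] -> [-28, -14] -> [-14, -28]
  [1, 47, 15, -32, -9, 42, 47, 2, 31, 42] -> [7, 53, 21, -26, -3, 48, 53, 8, 37, 48] -> [-26] -> [-26]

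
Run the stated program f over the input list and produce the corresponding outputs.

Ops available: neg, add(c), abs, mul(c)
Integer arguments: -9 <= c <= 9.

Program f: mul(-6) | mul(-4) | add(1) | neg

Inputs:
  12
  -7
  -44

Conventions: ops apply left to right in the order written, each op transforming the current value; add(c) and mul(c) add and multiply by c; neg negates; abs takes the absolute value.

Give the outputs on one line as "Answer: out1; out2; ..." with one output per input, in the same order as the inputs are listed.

-289; 167; 1055

Execution, op by op:
  12 -> -72 -> 288 -> 289 -> -289
  -7 -> 42 -> -168 -> -167 -> 167
  -44 -> 264 -> -1056 -> -1055 -> 1055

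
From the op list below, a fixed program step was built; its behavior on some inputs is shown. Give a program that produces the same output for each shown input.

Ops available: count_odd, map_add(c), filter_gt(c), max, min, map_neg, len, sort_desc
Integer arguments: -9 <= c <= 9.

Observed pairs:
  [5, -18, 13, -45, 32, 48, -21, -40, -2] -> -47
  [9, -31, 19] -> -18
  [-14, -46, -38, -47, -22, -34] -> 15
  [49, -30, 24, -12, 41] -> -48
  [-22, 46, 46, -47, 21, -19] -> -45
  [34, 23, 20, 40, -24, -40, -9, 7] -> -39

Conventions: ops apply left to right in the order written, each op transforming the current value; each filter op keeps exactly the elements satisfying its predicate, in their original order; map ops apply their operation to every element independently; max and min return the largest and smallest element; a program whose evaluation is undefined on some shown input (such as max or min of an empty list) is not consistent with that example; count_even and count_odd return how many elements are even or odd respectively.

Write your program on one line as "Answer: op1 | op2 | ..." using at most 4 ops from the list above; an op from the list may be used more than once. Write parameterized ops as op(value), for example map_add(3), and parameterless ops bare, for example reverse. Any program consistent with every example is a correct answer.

map_add(-1) | sort_desc | map_neg | min

Check, running the answer program on each example:
  [5, -18, 13, -45, 32, 48, -21, -40, -2] -> [4, -19, 12, -46, 31, 47, -22, -41, -3] -> [47, 31, 12, 4, -3, -19, -22, -41, -46] -> [-47, -31, -12, -4, 3, 19, 22, 41, 46] -> -47
  [9, -31, 19] -> [8, -32, 18] -> [18, 8, -32] -> [-18, -8, 32] -> -18
  [-14, -46, -38, -47, -22, -34] -> [-15, -47, -39, -48, -23, -35] -> [-15, -23, -35, -39, -47, -48] -> [15, 23, 35, 39, 47, 48] -> 15
  [49, -30, 24, -12, 41] -> [48, -31, 23, -13, 40] -> [48, 40, 23, -13, -31] -> [-48, -40, -23, 13, 31] -> -48
  [-22, 46, 46, -47, 21, -19] -> [-23, 45, 45, -48, 20, -20] -> [45, 45, 20, -20, -23, -48] -> [-45, -45, -20, 20, 23, 48] -> -45
  [34, 23, 20, 40, -24, -40, -9, 7] -> [33, 22, 19, 39, -25, -41, -10, 6] -> [39, 33, 22, 19, 6, -10, -25, -41] -> [-39, -33, -22, -19, -6, 10, 25, 41] -> -39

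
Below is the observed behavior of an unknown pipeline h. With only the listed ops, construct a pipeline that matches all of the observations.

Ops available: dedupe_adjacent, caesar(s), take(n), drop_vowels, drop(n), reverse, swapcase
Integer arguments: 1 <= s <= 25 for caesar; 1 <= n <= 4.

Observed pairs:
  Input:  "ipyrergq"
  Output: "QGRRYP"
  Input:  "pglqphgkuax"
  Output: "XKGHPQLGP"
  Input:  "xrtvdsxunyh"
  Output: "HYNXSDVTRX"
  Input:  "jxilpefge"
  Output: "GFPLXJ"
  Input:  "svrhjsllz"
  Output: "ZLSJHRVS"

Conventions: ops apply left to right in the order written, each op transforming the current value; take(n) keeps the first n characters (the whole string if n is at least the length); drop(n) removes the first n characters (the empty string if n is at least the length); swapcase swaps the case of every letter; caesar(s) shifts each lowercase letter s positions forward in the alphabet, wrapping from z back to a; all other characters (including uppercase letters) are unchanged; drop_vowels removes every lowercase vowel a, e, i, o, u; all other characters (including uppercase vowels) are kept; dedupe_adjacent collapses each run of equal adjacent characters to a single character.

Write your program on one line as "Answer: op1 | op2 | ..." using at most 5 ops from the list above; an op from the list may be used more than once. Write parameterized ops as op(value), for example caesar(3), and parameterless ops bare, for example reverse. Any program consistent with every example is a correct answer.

dedupe_adjacent | reverse | drop_vowels | swapcase

Check, running the answer program on each example:
  "ipyrergq" -> "ipyrergq" -> "qgrerypi" -> "qgrryp" -> "QGRRYP"
  "pglqphgkuax" -> "pglqphgkuax" -> "xaukghpqlgp" -> "xkghpqlgp" -> "XKGHPQLGP"
  "xrtvdsxunyh" -> "xrtvdsxunyh" -> "hynuxsdvtrx" -> "hynxsdvtrx" -> "HYNXSDVTRX"
  "jxilpefge" -> "jxilpefge" -> "egfeplixj" -> "gfplxj" -> "GFPLXJ"
  "svrhjsllz" -> "svrhjslz" -> "zlsjhrvs" -> "zlsjhrvs" -> "ZLSJHRVS"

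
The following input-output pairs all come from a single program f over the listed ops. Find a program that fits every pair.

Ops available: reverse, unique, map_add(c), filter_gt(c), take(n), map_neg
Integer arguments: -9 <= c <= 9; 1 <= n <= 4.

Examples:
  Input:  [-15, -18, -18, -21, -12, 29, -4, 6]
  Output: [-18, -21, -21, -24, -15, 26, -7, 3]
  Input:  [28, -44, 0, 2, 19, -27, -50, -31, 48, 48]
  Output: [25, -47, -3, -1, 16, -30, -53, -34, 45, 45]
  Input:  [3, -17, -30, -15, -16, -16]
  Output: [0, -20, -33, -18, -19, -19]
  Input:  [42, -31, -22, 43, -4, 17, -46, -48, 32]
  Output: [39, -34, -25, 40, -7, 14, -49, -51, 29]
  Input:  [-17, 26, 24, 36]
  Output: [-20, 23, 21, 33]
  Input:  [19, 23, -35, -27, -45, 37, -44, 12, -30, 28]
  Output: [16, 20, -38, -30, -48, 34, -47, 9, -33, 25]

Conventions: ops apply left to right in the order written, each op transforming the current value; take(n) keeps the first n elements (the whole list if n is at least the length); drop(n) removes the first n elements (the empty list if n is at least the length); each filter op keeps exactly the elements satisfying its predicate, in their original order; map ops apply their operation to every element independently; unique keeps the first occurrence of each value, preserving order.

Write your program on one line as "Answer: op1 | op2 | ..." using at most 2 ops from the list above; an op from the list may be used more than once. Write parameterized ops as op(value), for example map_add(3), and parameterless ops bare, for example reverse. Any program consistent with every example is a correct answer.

map_add(-7) | map_add(4)

Check, running the answer program on each example:
  [-15, -18, -18, -21, -12, 29, -4, 6] -> [-22, -25, -25, -28, -19, 22, -11, -1] -> [-18, -21, -21, -24, -15, 26, -7, 3]
  [28, -44, 0, 2, 19, -27, -50, -31, 48, 48] -> [21, -51, -7, -5, 12, -34, -57, -38, 41, 41] -> [25, -47, -3, -1, 16, -30, -53, -34, 45, 45]
  [3, -17, -30, -15, -16, -16] -> [-4, -24, -37, -22, -23, -23] -> [0, -20, -33, -18, -19, -19]
  [42, -31, -22, 43, -4, 17, -46, -48, 32] -> [35, -38, -29, 36, -11, 10, -53, -55, 25] -> [39, -34, -25, 40, -7, 14, -49, -51, 29]
  [-17, 26, 24, 36] -> [-24, 19, 17, 29] -> [-20, 23, 21, 33]
  [19, 23, -35, -27, -45, 37, -44, 12, -30, 28] -> [12, 16, -42, -34, -52, 30, -51, 5, -37, 21] -> [16, 20, -38, -30, -48, 34, -47, 9, -33, 25]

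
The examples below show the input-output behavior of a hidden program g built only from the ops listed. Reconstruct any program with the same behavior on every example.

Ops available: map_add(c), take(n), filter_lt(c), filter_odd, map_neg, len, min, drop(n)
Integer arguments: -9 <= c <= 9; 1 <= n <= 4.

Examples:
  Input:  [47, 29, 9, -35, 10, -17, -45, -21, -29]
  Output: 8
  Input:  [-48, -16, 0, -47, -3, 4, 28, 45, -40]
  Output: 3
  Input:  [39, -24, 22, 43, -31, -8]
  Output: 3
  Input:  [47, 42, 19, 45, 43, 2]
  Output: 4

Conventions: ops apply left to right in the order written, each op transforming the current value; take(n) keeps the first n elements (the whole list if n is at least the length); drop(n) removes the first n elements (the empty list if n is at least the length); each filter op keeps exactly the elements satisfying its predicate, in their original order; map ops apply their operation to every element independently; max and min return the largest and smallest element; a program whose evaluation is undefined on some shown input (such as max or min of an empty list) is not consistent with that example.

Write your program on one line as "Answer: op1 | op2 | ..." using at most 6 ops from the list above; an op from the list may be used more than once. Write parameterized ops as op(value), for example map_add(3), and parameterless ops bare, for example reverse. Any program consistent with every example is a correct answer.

map_add(-6) | map_add(2) | map_neg | filter_odd | len

Check, running the answer program on each example:
  [47, 29, 9, -35, 10, -17, -45, -21, -29] -> [41, 23, 3, -41, 4, -23, -51, -27, -35] -> [43, 25, 5, -39, 6, -21, -49, -25, -33] -> [-43, -25, -5, 39, -6, 21, 49, 25, 33] -> [-43, -25, -5, 39, 21, 49, 25, 33] -> 8
  [-48, -16, 0, -47, -3, 4, 28, 45, -40] -> [-54, -22, -6, -53, -9, -2, 22, 39, -46] -> [-52, -20, -4, -51, -7, 0, 24, 41, -44] -> [52, 20, 4, 51, 7, 0, -24, -41, 44] -> [51, 7, -41] -> 3
  [39, -24, 22, 43, -31, -8] -> [33, -30, 16, 37, -37, -14] -> [35, -28, 18, 39, -35, -12] -> [-35, 28, -18, -39, 35, 12] -> [-35, -39, 35] -> 3
  [47, 42, 19, 45, 43, 2] -> [41, 36, 13, 39, 37, -4] -> [43, 38, 15, 41, 39, -2] -> [-43, -38, -15, -41, -39, 2] -> [-43, -15, -41, -39] -> 4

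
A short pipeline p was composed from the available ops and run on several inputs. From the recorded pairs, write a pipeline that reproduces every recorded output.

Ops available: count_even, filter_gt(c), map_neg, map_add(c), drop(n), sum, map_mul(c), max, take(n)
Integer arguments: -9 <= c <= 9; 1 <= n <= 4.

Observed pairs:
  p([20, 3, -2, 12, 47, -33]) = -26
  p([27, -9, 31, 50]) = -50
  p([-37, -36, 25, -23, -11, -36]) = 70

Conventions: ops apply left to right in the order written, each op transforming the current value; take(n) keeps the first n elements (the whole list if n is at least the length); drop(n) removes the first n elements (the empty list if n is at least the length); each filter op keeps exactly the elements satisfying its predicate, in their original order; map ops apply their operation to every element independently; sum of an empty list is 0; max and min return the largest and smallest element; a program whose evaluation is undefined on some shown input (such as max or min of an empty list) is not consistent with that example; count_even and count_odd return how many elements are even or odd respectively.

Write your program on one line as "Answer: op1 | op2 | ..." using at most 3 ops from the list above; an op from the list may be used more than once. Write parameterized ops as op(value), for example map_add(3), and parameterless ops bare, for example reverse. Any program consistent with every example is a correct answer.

drop(3) | map_neg | sum

Check, running the answer program on each example:
  [20, 3, -2, 12, 47, -33] -> [12, 47, -33] -> [-12, -47, 33] -> -26
  [27, -9, 31, 50] -> [50] -> [-50] -> -50
  [-37, -36, 25, -23, -11, -36] -> [-23, -11, -36] -> [23, 11, 36] -> 70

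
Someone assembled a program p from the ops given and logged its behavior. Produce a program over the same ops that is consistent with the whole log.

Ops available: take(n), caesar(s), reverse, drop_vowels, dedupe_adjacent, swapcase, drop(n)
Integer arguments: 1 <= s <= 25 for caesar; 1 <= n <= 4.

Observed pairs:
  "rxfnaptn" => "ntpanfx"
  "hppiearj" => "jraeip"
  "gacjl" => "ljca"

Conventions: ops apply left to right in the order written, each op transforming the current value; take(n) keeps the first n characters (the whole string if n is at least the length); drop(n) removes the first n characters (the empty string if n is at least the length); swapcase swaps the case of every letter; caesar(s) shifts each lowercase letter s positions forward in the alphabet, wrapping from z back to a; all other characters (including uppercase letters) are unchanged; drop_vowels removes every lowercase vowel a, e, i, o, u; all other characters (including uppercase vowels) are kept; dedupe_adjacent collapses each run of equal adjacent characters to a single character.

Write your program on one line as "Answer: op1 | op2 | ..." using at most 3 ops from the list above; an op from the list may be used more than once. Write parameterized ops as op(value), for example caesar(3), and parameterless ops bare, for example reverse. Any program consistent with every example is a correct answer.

drop(1) | reverse | dedupe_adjacent

Check, running the answer program on each example:
  "rxfnaptn" -> "xfnaptn" -> "ntpanfx" -> "ntpanfx"
  "hppiearj" -> "ppiearj" -> "jraeipp" -> "jraeip"
  "gacjl" -> "acjl" -> "ljca" -> "ljca"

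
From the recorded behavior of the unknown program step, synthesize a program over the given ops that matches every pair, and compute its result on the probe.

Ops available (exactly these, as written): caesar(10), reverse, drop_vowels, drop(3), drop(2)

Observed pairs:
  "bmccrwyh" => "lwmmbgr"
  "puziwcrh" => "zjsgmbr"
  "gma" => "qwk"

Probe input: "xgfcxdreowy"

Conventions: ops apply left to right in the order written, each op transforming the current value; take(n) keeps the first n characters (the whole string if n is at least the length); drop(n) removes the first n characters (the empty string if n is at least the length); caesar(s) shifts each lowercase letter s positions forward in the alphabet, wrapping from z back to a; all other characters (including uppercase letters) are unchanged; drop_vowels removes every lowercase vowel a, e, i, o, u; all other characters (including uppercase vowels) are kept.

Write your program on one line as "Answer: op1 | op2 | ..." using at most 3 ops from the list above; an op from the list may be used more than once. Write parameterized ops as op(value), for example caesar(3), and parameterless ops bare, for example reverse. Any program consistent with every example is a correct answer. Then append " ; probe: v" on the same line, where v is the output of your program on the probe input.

caesar(10) | drop_vowels ; probe: "hqpmhnbyg"

Check, running the answer program on each example:
  "bmccrwyh" -> "lwmmbgir" -> "lwmmbgr"
  "puziwcrh" -> "zejsgmbr" -> "zjsgmbr"
  "gma" -> "qwk" -> "qwk"
  probe: "xgfcxdreowy" -> "hqpmhnboygi" -> "hqpmhnbyg"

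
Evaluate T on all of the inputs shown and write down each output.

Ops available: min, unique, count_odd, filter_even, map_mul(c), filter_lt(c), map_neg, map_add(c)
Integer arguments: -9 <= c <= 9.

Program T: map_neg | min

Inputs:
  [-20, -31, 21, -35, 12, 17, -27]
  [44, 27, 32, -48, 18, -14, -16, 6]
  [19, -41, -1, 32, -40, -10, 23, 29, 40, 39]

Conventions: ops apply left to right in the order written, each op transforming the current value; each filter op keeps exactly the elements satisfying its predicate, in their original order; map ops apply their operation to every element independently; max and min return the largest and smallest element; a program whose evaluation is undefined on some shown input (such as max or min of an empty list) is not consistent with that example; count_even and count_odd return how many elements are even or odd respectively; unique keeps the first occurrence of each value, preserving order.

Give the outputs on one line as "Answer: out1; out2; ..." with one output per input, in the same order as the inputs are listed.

Execution, op by op:
  [-20, -31, 21, -35, 12, 17, -27] -> [20, 31, -21, 35, -12, -17, 27] -> -21
  [44, 27, 32, -48, 18, -14, -16, 6] -> [-44, -27, -32, 48, -18, 14, 16, -6] -> -44
  [19, -41, -1, 32, -40, -10, 23, 29, 40, 39] -> [-19, 41, 1, -32, 40, 10, -23, -29, -40, -39] -> -40

-21; -44; -40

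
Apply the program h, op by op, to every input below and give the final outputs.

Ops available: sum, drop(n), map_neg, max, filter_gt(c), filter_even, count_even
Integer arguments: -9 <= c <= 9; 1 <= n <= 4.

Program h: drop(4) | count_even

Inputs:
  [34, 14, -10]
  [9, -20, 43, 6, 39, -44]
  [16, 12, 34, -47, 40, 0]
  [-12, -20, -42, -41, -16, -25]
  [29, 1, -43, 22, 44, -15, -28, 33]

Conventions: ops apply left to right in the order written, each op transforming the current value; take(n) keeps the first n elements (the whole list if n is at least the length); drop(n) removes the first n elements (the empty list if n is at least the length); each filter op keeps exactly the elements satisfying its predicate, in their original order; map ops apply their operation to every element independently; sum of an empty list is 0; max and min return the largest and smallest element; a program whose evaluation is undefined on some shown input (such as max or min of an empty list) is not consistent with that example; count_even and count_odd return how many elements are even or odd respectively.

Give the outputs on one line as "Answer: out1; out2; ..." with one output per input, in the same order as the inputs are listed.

Execution, op by op:
  [34, 14, -10] -> [] -> 0
  [9, -20, 43, 6, 39, -44] -> [39, -44] -> 1
  [16, 12, 34, -47, 40, 0] -> [40, 0] -> 2
  [-12, -20, -42, -41, -16, -25] -> [-16, -25] -> 1
  [29, 1, -43, 22, 44, -15, -28, 33] -> [44, -15, -28, 33] -> 2

0; 1; 2; 1; 2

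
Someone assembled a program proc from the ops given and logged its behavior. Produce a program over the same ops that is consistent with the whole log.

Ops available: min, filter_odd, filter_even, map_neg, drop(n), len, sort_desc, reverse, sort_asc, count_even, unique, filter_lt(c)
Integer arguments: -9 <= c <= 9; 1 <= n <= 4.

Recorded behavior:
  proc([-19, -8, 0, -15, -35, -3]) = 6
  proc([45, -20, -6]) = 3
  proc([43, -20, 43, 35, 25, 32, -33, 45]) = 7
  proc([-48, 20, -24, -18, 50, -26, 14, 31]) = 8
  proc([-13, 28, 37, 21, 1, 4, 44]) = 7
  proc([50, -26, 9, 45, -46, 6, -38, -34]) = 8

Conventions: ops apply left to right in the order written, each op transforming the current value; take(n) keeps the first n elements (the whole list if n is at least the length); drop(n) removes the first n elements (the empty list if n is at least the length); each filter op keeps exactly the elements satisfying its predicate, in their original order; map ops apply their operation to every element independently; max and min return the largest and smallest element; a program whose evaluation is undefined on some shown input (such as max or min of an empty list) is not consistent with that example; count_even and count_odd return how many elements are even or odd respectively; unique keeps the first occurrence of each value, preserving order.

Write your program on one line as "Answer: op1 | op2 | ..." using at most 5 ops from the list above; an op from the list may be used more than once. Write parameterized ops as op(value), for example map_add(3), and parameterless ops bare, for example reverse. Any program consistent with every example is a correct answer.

map_neg | reverse | unique | len

Check, running the answer program on each example:
  [-19, -8, 0, -15, -35, -3] -> [19, 8, 0, 15, 35, 3] -> [3, 35, 15, 0, 8, 19] -> [3, 35, 15, 0, 8, 19] -> 6
  [45, -20, -6] -> [-45, 20, 6] -> [6, 20, -45] -> [6, 20, -45] -> 3
  [43, -20, 43, 35, 25, 32, -33, 45] -> [-43, 20, -43, -35, -25, -32, 33, -45] -> [-45, 33, -32, -25, -35, -43, 20, -43] -> [-45, 33, -32, -25, -35, -43, 20] -> 7
  [-48, 20, -24, -18, 50, -26, 14, 31] -> [48, -20, 24, 18, -50, 26, -14, -31] -> [-31, -14, 26, -50, 18, 24, -20, 48] -> [-31, -14, 26, -50, 18, 24, -20, 48] -> 8
  [-13, 28, 37, 21, 1, 4, 44] -> [13, -28, -37, -21, -1, -4, -44] -> [-44, -4, -1, -21, -37, -28, 13] -> [-44, -4, -1, -21, -37, -28, 13] -> 7
  [50, -26, 9, 45, -46, 6, -38, -34] -> [-50, 26, -9, -45, 46, -6, 38, 34] -> [34, 38, -6, 46, -45, -9, 26, -50] -> [34, 38, -6, 46, -45, -9, 26, -50] -> 8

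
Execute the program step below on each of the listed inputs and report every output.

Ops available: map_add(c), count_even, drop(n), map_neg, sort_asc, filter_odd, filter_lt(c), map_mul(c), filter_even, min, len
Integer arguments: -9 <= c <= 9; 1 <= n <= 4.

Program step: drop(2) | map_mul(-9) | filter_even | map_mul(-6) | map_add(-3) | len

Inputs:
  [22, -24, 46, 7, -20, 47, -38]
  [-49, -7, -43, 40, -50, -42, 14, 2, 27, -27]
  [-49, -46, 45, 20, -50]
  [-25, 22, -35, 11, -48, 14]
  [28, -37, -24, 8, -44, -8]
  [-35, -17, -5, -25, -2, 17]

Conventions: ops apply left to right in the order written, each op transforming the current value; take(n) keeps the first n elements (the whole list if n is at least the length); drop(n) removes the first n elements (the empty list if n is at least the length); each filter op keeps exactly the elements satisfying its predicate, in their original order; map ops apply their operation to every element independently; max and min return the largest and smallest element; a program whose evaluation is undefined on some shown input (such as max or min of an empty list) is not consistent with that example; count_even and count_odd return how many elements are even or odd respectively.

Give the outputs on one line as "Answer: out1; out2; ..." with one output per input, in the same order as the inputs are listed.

3; 5; 2; 2; 4; 1

Execution, op by op:
  [22, -24, 46, 7, -20, 47, -38] -> [46, 7, -20, 47, -38] -> [-414, -63, 180, -423, 342] -> [-414, 180, 342] -> [2484, -1080, -2052] -> [2481, -1083, -2055] -> 3
  [-49, -7, -43, 40, -50, -42, 14, 2, 27, -27] -> [-43, 40, -50, -42, 14, 2, 27, -27] -> [387, -360, 450, 378, -126, -18, -243, 243] -> [-360, 450, 378, -126, -18] -> [2160, -2700, -2268, 756, 108] -> [2157, -2703, -2271, 753, 105] -> 5
  [-49, -46, 45, 20, -50] -> [45, 20, -50] -> [-405, -180, 450] -> [-180, 450] -> [1080, -2700] -> [1077, -2703] -> 2
  [-25, 22, -35, 11, -48, 14] -> [-35, 11, -48, 14] -> [315, -99, 432, -126] -> [432, -126] -> [-2592, 756] -> [-2595, 753] -> 2
  [28, -37, -24, 8, -44, -8] -> [-24, 8, -44, -8] -> [216, -72, 396, 72] -> [216, -72, 396, 72] -> [-1296, 432, -2376, -432] -> [-1299, 429, -2379, -435] -> 4
  [-35, -17, -5, -25, -2, 17] -> [-5, -25, -2, 17] -> [45, 225, 18, -153] -> [18] -> [-108] -> [-111] -> 1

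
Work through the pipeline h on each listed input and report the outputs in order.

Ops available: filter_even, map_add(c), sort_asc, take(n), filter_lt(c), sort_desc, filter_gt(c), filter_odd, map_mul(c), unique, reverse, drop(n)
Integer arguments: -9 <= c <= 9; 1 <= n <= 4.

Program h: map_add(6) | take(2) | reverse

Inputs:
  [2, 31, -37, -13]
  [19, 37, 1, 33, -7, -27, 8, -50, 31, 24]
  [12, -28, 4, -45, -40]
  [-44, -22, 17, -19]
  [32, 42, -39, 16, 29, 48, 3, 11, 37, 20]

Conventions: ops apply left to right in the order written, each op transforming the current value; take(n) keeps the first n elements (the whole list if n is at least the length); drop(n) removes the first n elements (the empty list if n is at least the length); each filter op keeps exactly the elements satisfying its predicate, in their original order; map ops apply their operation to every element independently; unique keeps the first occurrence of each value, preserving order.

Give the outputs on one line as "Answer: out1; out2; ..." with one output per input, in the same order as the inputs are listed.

Execution, op by op:
  [2, 31, -37, -13] -> [8, 37, -31, -7] -> [8, 37] -> [37, 8]
  [19, 37, 1, 33, -7, -27, 8, -50, 31, 24] -> [25, 43, 7, 39, -1, -21, 14, -44, 37, 30] -> [25, 43] -> [43, 25]
  [12, -28, 4, -45, -40] -> [18, -22, 10, -39, -34] -> [18, -22] -> [-22, 18]
  [-44, -22, 17, -19] -> [-38, -16, 23, -13] -> [-38, -16] -> [-16, -38]
  [32, 42, -39, 16, 29, 48, 3, 11, 37, 20] -> [38, 48, -33, 22, 35, 54, 9, 17, 43, 26] -> [38, 48] -> [48, 38]

[37, 8]; [43, 25]; [-22, 18]; [-16, -38]; [48, 38]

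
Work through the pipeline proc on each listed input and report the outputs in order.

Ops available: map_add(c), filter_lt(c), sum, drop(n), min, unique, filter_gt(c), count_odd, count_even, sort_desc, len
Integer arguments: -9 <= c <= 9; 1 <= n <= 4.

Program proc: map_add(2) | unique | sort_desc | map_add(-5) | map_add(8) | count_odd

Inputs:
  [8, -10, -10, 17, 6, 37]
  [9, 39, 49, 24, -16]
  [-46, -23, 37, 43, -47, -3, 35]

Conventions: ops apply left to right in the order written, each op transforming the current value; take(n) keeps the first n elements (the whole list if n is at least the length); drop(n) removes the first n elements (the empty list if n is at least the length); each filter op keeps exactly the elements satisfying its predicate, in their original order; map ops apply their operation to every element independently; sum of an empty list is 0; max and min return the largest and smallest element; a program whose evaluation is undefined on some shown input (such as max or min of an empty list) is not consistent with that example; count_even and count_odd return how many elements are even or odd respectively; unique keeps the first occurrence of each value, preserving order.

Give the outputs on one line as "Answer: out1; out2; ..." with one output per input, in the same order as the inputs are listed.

Execution, op by op:
  [8, -10, -10, 17, 6, 37] -> [10, -8, -8, 19, 8, 39] -> [10, -8, 19, 8, 39] -> [39, 19, 10, 8, -8] -> [34, 14, 5, 3, -13] -> [42, 22, 13, 11, -5] -> 3
  [9, 39, 49, 24, -16] -> [11, 41, 51, 26, -14] -> [11, 41, 51, 26, -14] -> [51, 41, 26, 11, -14] -> [46, 36, 21, 6, -19] -> [54, 44, 29, 14, -11] -> 2
  [-46, -23, 37, 43, -47, -3, 35] -> [-44, -21, 39, 45, -45, -1, 37] -> [-44, -21, 39, 45, -45, -1, 37] -> [45, 39, 37, -1, -21, -44, -45] -> [40, 34, 32, -6, -26, -49, -50] -> [48, 42, 40, 2, -18, -41, -42] -> 1

3; 2; 1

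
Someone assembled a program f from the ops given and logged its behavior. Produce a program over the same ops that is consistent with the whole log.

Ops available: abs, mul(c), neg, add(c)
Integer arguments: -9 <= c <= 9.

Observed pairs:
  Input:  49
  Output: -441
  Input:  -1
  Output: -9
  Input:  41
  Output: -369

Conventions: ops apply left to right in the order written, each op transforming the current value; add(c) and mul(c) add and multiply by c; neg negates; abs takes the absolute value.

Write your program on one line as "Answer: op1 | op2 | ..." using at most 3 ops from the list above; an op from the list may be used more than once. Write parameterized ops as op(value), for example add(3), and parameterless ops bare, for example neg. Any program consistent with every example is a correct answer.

abs | mul(-9)

Check, running the answer program on each example:
  49 -> 49 -> -441
  -1 -> 1 -> -9
  41 -> 41 -> -369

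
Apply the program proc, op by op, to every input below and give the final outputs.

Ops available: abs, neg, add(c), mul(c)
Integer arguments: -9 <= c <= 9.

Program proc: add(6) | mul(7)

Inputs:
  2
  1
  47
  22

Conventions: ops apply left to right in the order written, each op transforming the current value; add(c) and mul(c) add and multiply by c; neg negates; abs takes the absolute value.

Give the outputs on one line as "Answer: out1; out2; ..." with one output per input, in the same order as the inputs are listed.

Execution, op by op:
  2 -> 8 -> 56
  1 -> 7 -> 49
  47 -> 53 -> 371
  22 -> 28 -> 196

56; 49; 371; 196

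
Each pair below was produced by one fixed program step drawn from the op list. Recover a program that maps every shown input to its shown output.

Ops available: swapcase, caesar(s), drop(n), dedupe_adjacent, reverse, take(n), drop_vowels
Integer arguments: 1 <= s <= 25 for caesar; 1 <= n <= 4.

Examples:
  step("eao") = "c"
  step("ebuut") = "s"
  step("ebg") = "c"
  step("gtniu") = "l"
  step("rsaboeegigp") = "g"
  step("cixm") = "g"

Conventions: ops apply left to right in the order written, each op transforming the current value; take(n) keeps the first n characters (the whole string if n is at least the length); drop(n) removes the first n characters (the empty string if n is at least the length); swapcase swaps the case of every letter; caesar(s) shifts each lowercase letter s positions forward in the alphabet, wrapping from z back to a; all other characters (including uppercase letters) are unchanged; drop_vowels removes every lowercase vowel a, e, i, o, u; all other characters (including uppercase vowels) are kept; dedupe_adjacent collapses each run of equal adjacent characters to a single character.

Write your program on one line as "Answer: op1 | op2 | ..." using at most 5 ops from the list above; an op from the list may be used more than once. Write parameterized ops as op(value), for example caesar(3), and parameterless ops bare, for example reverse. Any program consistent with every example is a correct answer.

caesar(2) | reverse | take(3) | drop(2) | caesar(22)

Check, running the answer program on each example:
  "eao" -> "gcq" -> "qcg" -> "qcg" -> "g" -> "c"
  "ebuut" -> "gdwwv" -> "vwwdg" -> "vww" -> "w" -> "s"
  "ebg" -> "gdi" -> "idg" -> "idg" -> "g" -> "c"
  "gtniu" -> "ivpkw" -> "wkpvi" -> "wkp" -> "p" -> "l"
  "rsaboeegigp" -> "tucdqggikir" -> "rikiggqdcut" -> "rik" -> "k" -> "g"
  "cixm" -> "ekzo" -> "ozke" -> "ozk" -> "k" -> "g"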